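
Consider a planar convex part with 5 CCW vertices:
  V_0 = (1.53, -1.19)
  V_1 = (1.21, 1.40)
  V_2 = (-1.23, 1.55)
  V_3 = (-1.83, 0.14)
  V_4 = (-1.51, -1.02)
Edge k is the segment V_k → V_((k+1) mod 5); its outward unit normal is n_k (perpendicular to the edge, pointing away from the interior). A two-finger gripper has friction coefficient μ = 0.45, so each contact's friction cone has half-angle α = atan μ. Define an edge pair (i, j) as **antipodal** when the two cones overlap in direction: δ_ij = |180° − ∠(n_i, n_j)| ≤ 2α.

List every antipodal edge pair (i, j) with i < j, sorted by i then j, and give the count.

count = 3; pairs: (0,2), (0,3), (1,4)

α = atan 0.45 = 24.23°;  2α = 48.46°
n_0 = (+0.9925, +0.1226)
n_1 = (+0.0614, +0.9981)
n_2 = (-0.9202, +0.3916)
n_3 = (-0.9640, -0.2659)
n_4 = (-0.0558, -0.9984)
  (0,1): δ = 100.56°  ·
  (0,2): δ = 30.09°  ✓
  (0,3): δ = 8.38°  ✓
  (0,4): δ = 79.76°  ·
  (1,2): δ = 109.53°  ·
  (1,3): δ = 71.06°  ·
  (1,4): δ = 0.32°  ✓
  (2,3): δ = 141.53°  ·
  (2,4): δ = 70.15°  ·
  (3,4): δ = 108.62°  ·
antipodal pairs: 3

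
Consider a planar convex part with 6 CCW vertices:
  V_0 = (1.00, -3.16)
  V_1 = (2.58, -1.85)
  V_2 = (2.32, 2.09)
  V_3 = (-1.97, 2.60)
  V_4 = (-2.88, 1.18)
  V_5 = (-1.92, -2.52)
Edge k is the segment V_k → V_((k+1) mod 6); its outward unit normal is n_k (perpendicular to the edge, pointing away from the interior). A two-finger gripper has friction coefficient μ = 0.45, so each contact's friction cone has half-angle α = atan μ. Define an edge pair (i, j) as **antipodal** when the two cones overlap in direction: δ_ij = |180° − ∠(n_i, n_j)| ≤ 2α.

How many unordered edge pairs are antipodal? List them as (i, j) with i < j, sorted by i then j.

count = 5; pairs: (0,2), (0,3), (1,3), (1,4), (2,5)

α = atan 0.45 = 24.23°;  2α = 48.46°
n_0 = (+0.6383, -0.7698)
n_1 = (+0.9978, +0.0658)
n_2 = (+0.1180, +0.9930)
n_3 = (-0.8419, +0.5396)
n_4 = (-0.9679, -0.2511)
n_5 = (-0.2141, -0.9768)
  (0,1): δ = 125.89°  ·
  (0,2): δ = 46.44°  ✓
  (0,3): δ = 17.68°  ✓
  (0,4): δ = 64.88°  ·
  (0,5): δ = 127.97°  ·
  (1,2): δ = 100.56°  ·
  (1,3): δ = 36.43°  ✓
  (1,4): δ = 10.77°  ✓
  (1,5): δ = 73.86°  ·
  (2,3): δ = 115.87°  ·
  (2,4): δ = 68.68°  ·
  (2,5): δ = 5.58°  ✓
  (3,4): δ = 132.80°  ·
  (3,5): δ = 69.71°  ·
  (4,5): δ = 116.91°  ·
antipodal pairs: 5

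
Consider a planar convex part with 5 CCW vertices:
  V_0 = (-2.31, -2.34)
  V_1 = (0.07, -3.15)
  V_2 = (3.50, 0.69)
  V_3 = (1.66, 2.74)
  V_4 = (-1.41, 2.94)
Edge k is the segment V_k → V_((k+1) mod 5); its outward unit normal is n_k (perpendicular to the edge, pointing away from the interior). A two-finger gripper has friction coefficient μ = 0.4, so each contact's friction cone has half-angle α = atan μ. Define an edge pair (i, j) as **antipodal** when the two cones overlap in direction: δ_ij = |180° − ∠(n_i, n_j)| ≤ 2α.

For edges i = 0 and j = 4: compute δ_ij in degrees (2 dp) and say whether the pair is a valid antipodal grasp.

δ = 99.12°, invalid

α = atan 0.4 = 21.80°;  2α = 43.60°
edge 0: e_0 = (+2.38, -0.81);  n_0 = (-0.3222, -0.9467)
edge 4: e_4 = (-0.90, -5.28);  n_4 = (-0.9858, +0.1680)
∠(n_0, n_4) = 80.88°
δ = |180° − 80.88°| = 99.12°
99.12° > 2α = 43.60°  →  invalid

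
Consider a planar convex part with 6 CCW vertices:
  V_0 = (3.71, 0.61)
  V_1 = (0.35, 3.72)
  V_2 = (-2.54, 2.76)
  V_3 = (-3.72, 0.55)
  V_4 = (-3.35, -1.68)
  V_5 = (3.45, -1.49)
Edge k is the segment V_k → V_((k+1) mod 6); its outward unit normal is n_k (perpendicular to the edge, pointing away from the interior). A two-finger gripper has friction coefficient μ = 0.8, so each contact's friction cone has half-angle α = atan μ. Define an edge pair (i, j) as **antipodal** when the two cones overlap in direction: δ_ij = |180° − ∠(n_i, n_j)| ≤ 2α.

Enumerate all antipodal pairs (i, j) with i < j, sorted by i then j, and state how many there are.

count = 8; pairs: (0,2), (0,3), (0,4), (1,4), (1,5), (2,4), (2,5), (3,5)

α = atan 0.8 = 38.66°;  2α = 77.32°
n_0 = (+0.6793, +0.7339)
n_1 = (-0.3152, +0.9490)
n_2 = (-0.8821, +0.4710)
n_3 = (-0.9865, -0.1637)
n_4 = (+0.0279, -0.9996)
n_5 = (+0.9924, -0.1229)
  (0,1): δ = 118.84°  ·
  (0,2): δ = 75.31°  ✓
  (0,3): δ = 37.79°  ✓
  (0,4): δ = 44.39°  ✓
  (0,5): δ = 125.73°  ·
  (1,2): δ = 136.47°  ·
  (1,3): δ = 98.95°  ·
  (1,4): δ = 16.77°  ✓
  (1,5): δ = 64.57°  ✓
  (2,3): δ = 142.48°  ·
  (2,4): δ = 60.30°  ✓
  (2,5): δ = 21.04°  ✓
  (3,4): δ = 97.82°  ·
  (3,5): δ = 16.48°  ✓
  (4,5): δ = 98.66°  ·
antipodal pairs: 8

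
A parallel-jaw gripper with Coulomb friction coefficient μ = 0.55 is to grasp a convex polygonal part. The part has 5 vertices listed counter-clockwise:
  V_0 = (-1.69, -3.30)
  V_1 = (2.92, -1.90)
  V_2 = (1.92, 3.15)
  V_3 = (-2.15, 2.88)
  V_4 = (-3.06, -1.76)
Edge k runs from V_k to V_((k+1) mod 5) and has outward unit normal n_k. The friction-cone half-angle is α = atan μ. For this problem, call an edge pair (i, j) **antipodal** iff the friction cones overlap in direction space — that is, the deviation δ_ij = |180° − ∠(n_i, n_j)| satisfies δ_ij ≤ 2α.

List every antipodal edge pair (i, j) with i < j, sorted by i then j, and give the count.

count = 4; pairs: (0,2), (1,3), (1,4), (2,4)

α = atan 0.55 = 28.81°;  2α = 57.62°
n_0 = (+0.2906, -0.9568)
n_1 = (+0.9810, +0.1942)
n_2 = (-0.0662, +0.9978)
n_3 = (-0.9813, +0.1925)
n_4 = (-0.7471, -0.6647)
  (0,1): δ = 95.69°  ·
  (0,2): δ = 13.10°  ✓
  (0,3): δ = 62.01°  ·
  (0,4): δ = 114.76°  ·
  (1,2): δ = 97.41°  ·
  (1,3): δ = 22.30°  ✓
  (1,4): δ = 30.46°  ✓
  (2,3): δ = 104.89°  ·
  (2,4): δ = 52.14°  ✓
  (3,4): δ = 127.25°  ·
antipodal pairs: 4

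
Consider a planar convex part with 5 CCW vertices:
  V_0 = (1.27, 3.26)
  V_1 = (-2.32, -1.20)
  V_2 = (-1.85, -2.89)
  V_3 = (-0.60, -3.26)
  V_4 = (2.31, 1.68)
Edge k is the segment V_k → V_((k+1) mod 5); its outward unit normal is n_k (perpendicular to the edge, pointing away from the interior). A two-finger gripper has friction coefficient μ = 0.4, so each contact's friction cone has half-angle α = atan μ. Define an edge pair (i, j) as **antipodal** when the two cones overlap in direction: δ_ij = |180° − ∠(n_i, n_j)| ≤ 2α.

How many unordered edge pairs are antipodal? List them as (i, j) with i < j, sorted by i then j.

α = atan 0.4 = 21.80°;  2α = 43.60°
n_0 = (-0.7790, +0.6270)
n_1 = (-0.9634, -0.2679)
n_2 = (-0.2838, -0.9589)
n_3 = (+0.8616, -0.5076)
n_4 = (+0.8353, +0.5498)
  (0,1): δ = 125.63°  ·
  (0,2): δ = 67.66°  ·
  (0,3): δ = 8.33°  ✓
  (0,4): δ = 72.19°  ·
  (1,2): δ = 122.03°  ·
  (1,3): δ = 46.04°  ·
  (1,4): δ = 17.81°  ✓
  (2,3): δ = 104.01°  ·
  (2,4): δ = 40.16°  ✓
  (3,4): δ = 116.14°  ·
antipodal pairs: 3

count = 3; pairs: (0,3), (1,4), (2,4)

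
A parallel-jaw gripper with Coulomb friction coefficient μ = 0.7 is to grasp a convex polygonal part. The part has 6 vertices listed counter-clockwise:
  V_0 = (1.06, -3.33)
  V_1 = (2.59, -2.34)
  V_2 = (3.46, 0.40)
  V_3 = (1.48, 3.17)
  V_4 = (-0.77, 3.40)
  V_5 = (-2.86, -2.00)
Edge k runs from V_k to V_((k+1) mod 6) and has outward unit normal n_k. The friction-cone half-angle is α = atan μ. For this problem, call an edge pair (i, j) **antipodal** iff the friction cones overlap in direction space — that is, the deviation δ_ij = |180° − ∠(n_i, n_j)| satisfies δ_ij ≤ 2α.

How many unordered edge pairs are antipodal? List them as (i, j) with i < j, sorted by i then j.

α = atan 0.7 = 34.99°;  2α = 69.98°
n_0 = (+0.5433, -0.8396)
n_1 = (+0.9531, -0.3026)
n_2 = (+0.8135, +0.5815)
n_3 = (+0.1017, +0.9948)
n_4 = (-0.9326, +0.3609)
n_5 = (-0.3213, -0.9470)
  (0,1): δ = 140.52°  ·
  (0,2): δ = 87.35°  ·
  (0,3): δ = 38.74°  ✓
  (0,4): δ = 35.94°  ✓
  (0,5): δ = 128.35°  ·
  (1,2): δ = 126.83°  ·
  (1,3): δ = 78.22°  ·
  (1,4): δ = 3.54°  ✓
  (1,5): δ = 88.87°  ·
  (2,3): δ = 131.39°  ·
  (2,4): δ = 56.72°  ✓
  (2,5): δ = 35.70°  ✓
  (3,4): δ = 105.32°  ·
  (3,5): δ = 12.90°  ✓
  (4,5): δ = 87.58°  ·
antipodal pairs: 6

count = 6; pairs: (0,3), (0,4), (1,4), (2,4), (2,5), (3,5)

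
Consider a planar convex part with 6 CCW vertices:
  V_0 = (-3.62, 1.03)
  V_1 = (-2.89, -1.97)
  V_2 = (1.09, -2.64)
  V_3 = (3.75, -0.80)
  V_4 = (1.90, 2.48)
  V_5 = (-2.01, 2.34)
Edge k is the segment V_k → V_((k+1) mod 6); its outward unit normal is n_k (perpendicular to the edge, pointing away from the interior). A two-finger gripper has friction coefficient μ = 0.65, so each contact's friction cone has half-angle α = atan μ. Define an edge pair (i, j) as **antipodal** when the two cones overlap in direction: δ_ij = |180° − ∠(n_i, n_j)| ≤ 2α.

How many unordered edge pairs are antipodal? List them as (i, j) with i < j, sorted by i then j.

α = atan 0.65 = 33.02°;  2α = 66.05°
n_0 = (-0.9716, -0.2364)
n_1 = (-0.1660, -0.9861)
n_2 = (+0.5689, -0.8224)
n_3 = (+0.8710, +0.4913)
n_4 = (-0.0358, +0.9994)
n_5 = (-0.6311, +0.7757)
  (0,1): δ = 113.23°  ·
  (0,2): δ = 69.00°  ·
  (0,3): δ = 15.75°  ✓
  (0,4): δ = 78.37°  ·
  (0,5): δ = 115.46°  ·
  (1,2): δ = 135.77°  ·
  (1,3): δ = 51.02°  ✓
  (1,4): δ = 11.61°  ✓
  (1,5): δ = 48.69°  ✓
  (2,3): δ = 95.25°  ·
  (2,4): δ = 32.62°  ✓
  (2,5): δ = 4.46°  ✓
  (3,4): δ = 117.37°  ·
  (3,5): δ = 80.29°  ·
  (4,5): δ = 142.92°  ·
antipodal pairs: 6

count = 6; pairs: (0,3), (1,3), (1,4), (1,5), (2,4), (2,5)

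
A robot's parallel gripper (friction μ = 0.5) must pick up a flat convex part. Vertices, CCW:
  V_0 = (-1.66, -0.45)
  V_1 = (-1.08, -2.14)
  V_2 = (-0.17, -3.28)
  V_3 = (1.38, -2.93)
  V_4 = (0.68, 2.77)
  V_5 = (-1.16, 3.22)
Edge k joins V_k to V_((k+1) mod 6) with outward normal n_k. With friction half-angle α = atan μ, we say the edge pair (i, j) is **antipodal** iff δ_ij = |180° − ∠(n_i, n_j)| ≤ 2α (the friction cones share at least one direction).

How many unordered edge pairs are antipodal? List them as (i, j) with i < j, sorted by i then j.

α = atan 0.5 = 26.57°;  2α = 53.13°
n_0 = (-0.9458, -0.3246)
n_1 = (-0.7815, -0.6239)
n_2 = (+0.2203, -0.9754)
n_3 = (+0.9925, +0.1219)
n_4 = (+0.2376, +0.9714)
n_5 = (-0.9908, +0.1350)
  (0,1): δ = 160.34°  ·
  (0,2): δ = 96.22°  ·
  (0,3): δ = 11.94°  ✓
  (0,4): δ = 57.32°  ·
  (0,5): δ = 153.30°  ·
  (1,2): δ = 115.87°  ·
  (1,3): δ = 31.60°  ✓
  (1,4): δ = 37.66°  ✓
  (1,5): δ = 133.64°  ·
  (2,3): δ = 95.72°  ·
  (2,4): δ = 26.47°  ✓
  (2,5): δ = 69.52°  ·
  (3,4): δ = 110.74°  ·
  (3,5): δ = 14.76°  ✓
  (4,5): δ = 84.02°  ·
antipodal pairs: 5

count = 5; pairs: (0,3), (1,3), (1,4), (2,4), (3,5)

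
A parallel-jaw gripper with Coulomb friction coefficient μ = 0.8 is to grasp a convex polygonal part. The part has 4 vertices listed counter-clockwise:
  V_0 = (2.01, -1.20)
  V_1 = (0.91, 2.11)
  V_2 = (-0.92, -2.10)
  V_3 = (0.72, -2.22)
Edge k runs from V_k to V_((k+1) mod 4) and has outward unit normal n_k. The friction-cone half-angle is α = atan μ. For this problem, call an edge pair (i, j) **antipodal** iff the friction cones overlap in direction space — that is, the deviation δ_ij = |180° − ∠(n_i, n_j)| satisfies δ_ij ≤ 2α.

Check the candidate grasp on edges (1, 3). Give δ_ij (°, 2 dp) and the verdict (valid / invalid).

δ = 28.17°, valid

α = atan 0.8 = 38.66°;  2α = 77.32°
edge 1: e_1 = (-1.83, -4.21);  n_1 = (-0.9171, +0.3986)
edge 3: e_3 = (+1.29, +1.02);  n_3 = (+0.6202, -0.7844)
∠(n_1, n_3) = 151.83°
δ = |180° − 151.83°| = 28.17°
28.17° ≤ 2α = 77.32°  →  valid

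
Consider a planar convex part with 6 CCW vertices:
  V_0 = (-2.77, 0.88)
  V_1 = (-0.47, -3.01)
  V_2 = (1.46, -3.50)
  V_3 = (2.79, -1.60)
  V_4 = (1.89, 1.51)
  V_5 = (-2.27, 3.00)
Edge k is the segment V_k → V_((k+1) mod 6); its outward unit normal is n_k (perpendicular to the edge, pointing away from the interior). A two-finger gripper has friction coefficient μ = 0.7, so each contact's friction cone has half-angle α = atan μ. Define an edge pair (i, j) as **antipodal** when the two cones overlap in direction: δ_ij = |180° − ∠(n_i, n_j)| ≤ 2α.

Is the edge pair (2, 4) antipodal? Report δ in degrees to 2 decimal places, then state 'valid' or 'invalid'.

δ = 74.71°, invalid

α = atan 0.7 = 34.99°;  2α = 69.98°
edge 2: e_2 = (+1.33, +1.90);  n_2 = (+0.8192, -0.5735)
edge 4: e_4 = (-4.16, +1.49);  n_4 = (+0.3372, +0.9414)
∠(n_2, n_4) = 105.29°
δ = |180° − 105.29°| = 74.71°
74.71° > 2α = 69.98°  →  invalid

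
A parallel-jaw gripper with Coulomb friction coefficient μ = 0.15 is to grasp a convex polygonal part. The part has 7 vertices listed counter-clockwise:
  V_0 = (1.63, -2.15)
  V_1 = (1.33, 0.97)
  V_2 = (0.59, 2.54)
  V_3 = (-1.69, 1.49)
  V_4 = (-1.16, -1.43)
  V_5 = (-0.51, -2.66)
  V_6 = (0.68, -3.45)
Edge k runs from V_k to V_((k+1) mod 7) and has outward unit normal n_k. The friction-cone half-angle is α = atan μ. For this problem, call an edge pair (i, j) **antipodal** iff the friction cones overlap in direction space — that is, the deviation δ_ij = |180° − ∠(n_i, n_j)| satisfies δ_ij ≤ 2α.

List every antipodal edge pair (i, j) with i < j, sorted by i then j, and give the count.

α = atan 0.15 = 8.53°;  2α = 17.06°
n_0 = (+0.9954, +0.0957)
n_1 = (+0.9046, +0.4264)
n_2 = (-0.4183, +0.9083)
n_3 = (-0.9839, -0.1786)
n_4 = (-0.8841, -0.4672)
n_5 = (-0.5531, -0.8331)
n_6 = (+0.8074, -0.5900)
  (0,1): δ = 160.26°  ·
  (0,2): δ = 70.77°  ·
  (0,3): δ = 4.80°  ✓
  (0,4): δ = 22.36°  ·
  (0,5): δ = 50.93°  ·
  (0,6): δ = 138.35°  ·
  (1,2): δ = 90.51°  ·
  (1,3): δ = 14.95°  ✓
  (1,4): δ = 2.62°  ✓
  (1,5): δ = 31.18°  ·
  (1,6): δ = 118.61°  ·
  (2,3): δ = 104.44°  ·
  (2,4): δ = 86.87°  ·
  (2,5): δ = 58.31°  ·
  (2,6): δ = 29.11°  ·
  (3,4): δ = 162.43°  ·
  (3,5): δ = 133.87°  ·
  (3,6): δ = 46.45°  ·
  (4,5): δ = 151.43°  ·
  (4,6): δ = 64.01°  ·
  (5,6): δ = 92.58°  ·
antipodal pairs: 3

count = 3; pairs: (0,3), (1,3), (1,4)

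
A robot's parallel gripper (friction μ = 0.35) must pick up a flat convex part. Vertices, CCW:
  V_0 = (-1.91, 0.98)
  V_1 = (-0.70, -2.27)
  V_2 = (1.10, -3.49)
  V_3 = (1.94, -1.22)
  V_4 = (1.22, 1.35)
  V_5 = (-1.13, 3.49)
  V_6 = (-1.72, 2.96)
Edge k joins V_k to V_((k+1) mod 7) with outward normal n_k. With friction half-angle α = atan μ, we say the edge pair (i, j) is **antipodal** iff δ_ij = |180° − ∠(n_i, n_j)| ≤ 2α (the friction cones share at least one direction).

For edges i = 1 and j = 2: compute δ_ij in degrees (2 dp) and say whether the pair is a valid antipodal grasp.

α = atan 0.35 = 19.29°;  2α = 38.58°
edge 1: e_1 = (+1.80, -1.22);  n_1 = (-0.5611, -0.8278)
edge 2: e_2 = (+0.84, +2.27);  n_2 = (+0.9378, -0.3470)
∠(n_1, n_2) = 103.82°
δ = |180° − 103.82°| = 76.18°
76.18° > 2α = 38.58°  →  invalid

δ = 76.18°, invalid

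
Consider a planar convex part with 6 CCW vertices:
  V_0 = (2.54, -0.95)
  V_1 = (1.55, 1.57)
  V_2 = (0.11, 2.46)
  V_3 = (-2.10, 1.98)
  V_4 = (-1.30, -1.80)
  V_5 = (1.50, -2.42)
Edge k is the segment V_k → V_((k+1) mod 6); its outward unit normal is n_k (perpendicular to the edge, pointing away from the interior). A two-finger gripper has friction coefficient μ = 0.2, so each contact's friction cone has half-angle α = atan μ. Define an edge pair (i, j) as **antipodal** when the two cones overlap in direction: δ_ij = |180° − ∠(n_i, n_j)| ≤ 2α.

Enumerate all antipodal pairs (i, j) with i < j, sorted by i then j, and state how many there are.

count = 2; pairs: (0,3), (1,4)

α = atan 0.2 = 11.31°;  2α = 22.62°
n_0 = (+0.9308, +0.3657)
n_1 = (+0.5257, +0.8506)
n_2 = (-0.2122, +0.9772)
n_3 = (-0.9783, -0.2071)
n_4 = (-0.2162, -0.9764)
n_5 = (+0.8164, -0.5776)
  (0,1): δ = 143.17°  ·
  (0,2): δ = 99.19°  ·
  (0,3): δ = 9.50°  ✓
  (0,4): δ = 56.07°  ·
  (0,5): δ = 123.27°  ·
  (1,2): δ = 136.03°  ·
  (1,3): δ = 46.33°  ·
  (1,4): δ = 19.23°  ✓
  (1,5): δ = 86.44°  ·
  (2,3): δ = 90.30°  ·
  (2,4): δ = 24.74°  ·
  (2,5): δ = 42.47°  ·
  (3,4): δ = 114.44°  ·
  (3,5): δ = 47.23°  ·
  (4,5): δ = 112.79°  ·
antipodal pairs: 2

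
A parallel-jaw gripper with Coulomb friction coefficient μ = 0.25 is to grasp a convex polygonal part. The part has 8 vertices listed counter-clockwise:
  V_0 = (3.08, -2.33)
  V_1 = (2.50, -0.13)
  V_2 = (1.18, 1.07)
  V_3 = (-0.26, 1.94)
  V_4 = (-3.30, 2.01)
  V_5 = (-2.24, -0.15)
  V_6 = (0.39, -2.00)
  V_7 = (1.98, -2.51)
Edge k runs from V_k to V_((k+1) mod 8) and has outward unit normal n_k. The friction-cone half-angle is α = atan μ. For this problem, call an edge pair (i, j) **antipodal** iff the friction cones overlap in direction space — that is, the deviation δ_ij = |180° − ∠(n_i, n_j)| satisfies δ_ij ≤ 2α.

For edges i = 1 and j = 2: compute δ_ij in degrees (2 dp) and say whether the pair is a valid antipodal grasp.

δ = 168.87°, invalid

α = atan 0.25 = 14.04°;  2α = 28.07°
edge 1: e_1 = (-1.32, +1.20);  n_1 = (+0.6727, +0.7399)
edge 2: e_2 = (-1.44, +0.87);  n_2 = (+0.5171, +0.8559)
∠(n_1, n_2) = 11.13°
δ = |180° − 11.13°| = 168.87°
168.87° > 2α = 28.07°  →  invalid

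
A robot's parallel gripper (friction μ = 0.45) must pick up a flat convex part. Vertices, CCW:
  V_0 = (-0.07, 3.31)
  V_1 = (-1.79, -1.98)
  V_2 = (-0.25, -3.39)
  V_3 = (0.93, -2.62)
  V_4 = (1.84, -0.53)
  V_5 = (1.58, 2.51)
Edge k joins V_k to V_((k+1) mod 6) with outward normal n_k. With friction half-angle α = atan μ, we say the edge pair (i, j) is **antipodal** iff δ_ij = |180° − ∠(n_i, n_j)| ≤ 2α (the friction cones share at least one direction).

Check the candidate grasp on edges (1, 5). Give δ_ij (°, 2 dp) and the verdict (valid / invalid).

α = atan 0.45 = 24.23°;  2α = 48.46°
edge 1: e_1 = (+1.54, -1.41);  n_1 = (-0.6753, -0.7376)
edge 5: e_5 = (-1.65, +0.80);  n_5 = (+0.4363, +0.8998)
∠(n_1, n_5) = 163.39°
δ = |180° − 163.39°| = 16.61°
16.61° ≤ 2α = 48.46°  →  valid

δ = 16.61°, valid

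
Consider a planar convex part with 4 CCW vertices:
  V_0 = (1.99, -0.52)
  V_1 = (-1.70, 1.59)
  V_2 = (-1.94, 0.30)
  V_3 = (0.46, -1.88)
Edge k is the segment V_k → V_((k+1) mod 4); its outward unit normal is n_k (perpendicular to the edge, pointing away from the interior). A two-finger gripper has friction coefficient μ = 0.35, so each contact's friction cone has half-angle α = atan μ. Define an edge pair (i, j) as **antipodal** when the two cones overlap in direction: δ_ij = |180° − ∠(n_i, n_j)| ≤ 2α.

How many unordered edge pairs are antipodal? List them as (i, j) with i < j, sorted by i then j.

count = 2; pairs: (0,2), (1,3)

α = atan 0.35 = 19.29°;  2α = 38.58°
n_0 = (+0.4964, +0.8681)
n_1 = (-0.9831, +0.1829)
n_2 = (-0.6724, -0.7402)
n_3 = (+0.6644, -0.7474)
  (0,1): δ = 70.78°  ·
  (0,2): δ = 12.49°  ✓
  (0,3): δ = 71.40°  ·
  (1,2): δ = 121.71°  ·
  (1,3): δ = 37.83°  ✓
  (2,3): δ = 96.12°  ·
antipodal pairs: 2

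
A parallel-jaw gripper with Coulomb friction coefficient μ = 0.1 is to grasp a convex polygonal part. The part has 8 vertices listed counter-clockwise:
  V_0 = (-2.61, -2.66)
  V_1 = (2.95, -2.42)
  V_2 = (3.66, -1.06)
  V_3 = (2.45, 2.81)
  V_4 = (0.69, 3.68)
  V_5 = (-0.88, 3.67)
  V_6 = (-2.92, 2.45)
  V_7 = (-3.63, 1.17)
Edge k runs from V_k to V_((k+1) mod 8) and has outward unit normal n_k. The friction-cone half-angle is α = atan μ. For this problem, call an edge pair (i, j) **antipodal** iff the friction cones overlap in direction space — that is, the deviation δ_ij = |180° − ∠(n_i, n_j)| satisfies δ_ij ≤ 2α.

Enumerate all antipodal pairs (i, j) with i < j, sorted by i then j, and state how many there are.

α = atan 0.1 = 5.71°;  2α = 11.42°
n_0 = (+0.0431, -0.9991)
n_1 = (+0.8865, -0.4628)
n_2 = (+0.9544, +0.2984)
n_3 = (+0.4431, +0.8965)
n_4 = (-0.0064, +1.0000)
n_5 = (-0.5133, +0.8582)
n_6 = (-0.8745, +0.4851)
n_7 = (-0.9663, -0.2573)
  (0,1): δ = 120.04°  ·
  (0,2): δ = 75.11°  ·
  (0,3): δ = 28.78°  ·
  (0,4): δ = 2.11°  ✓
  (0,5): δ = 28.41°  ·
  (0,6): δ = 58.51°  ·
  (0,7): δ = 102.44°  ·
  (1,2): δ = 135.07°  ·
  (1,3): δ = 88.74°  ·
  (1,4): δ = 62.07°  ·
  (1,5): δ = 31.55°  ·
  (1,6): δ = 1.45°  ✓
  (1,7): δ = 42.48°  ·
  (2,3): δ = 133.67°  ·
  (2,4): δ = 107.00°  ·
  (2,5): δ = 76.48°  ·
  (2,6): δ = 46.38°  ·
  (2,7): δ = 2.45°  ✓
  (3,4): δ = 153.33°  ·
  (3,5): δ = 122.81°  ·
  (3,6): δ = 92.71°  ·
  (3,7): δ = 48.78°  ·
  (4,5): δ = 149.48°  ·
  (4,6): δ = 119.38°  ·
  (4,7): δ = 75.45°  ·
  (5,6): δ = 149.90°  ·
  (5,7): δ = 105.97°  ·
  (6,7): δ = 136.07°  ·
antipodal pairs: 3

count = 3; pairs: (0,4), (1,6), (2,7)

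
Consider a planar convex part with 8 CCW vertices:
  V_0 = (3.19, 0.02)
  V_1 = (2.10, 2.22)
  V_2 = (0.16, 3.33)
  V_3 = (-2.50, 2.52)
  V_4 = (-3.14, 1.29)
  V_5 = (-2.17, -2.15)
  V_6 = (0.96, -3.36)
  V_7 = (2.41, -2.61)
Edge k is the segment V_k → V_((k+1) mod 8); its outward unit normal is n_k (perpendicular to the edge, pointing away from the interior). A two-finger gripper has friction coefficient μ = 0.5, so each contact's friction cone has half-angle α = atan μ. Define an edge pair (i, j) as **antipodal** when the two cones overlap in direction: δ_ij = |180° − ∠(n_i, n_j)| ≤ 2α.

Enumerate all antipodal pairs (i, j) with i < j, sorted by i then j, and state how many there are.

count = 9; pairs: (0,4), (0,5), (1,4), (1,5), (2,5), (2,6), (3,6), (3,7), (4,7)

α = atan 0.5 = 26.57°;  2α = 53.13°
n_0 = (+0.8961, +0.4440)
n_1 = (+0.4966, +0.8680)
n_2 = (-0.2913, +0.9566)
n_3 = (-0.8871, +0.4616)
n_4 = (-0.9625, -0.2714)
n_5 = (-0.3606, -0.9327)
n_6 = (+0.4594, -0.8882)
n_7 = (+0.9587, -0.2843)
  (0,1): δ = 146.13°  ·
  (0,2): δ = 99.42°  ·
  (0,3): δ = 53.85°  ·
  (0,4): δ = 10.61°  ✓
  (0,5): δ = 42.51°  ✓
  (0,6): δ = 90.99°  ·
  (0,7): δ = 137.12°  ·
  (1,2): δ = 133.29°  ·
  (1,3): δ = 87.71°  ·
  (1,4): δ = 44.48°  ✓
  (1,5): δ = 8.64°  ✓
  (1,6): δ = 57.13°  ·
  (1,7): δ = 103.26°  ·
  (2,3): δ = 134.43°  ·
  (2,4): δ = 91.19°  ·
  (2,5): δ = 38.07°  ✓
  (2,6): δ = 10.41°  ✓
  (2,7): δ = 56.54°  ·
  (3,4): δ = 136.76°  ·
  (3,5): δ = 83.65°  ·
  (3,6): δ = 35.16°  ✓
  (3,7): δ = 10.97°  ✓
  (4,5): δ = 126.88°  ·
  (4,6): δ = 78.40°  ·
  (4,7): δ = 32.27°  ✓
  (5,6): δ = 131.51°  ·
  (5,7): δ = 85.38°  ·
  (6,7): δ = 133.87°  ·
antipodal pairs: 9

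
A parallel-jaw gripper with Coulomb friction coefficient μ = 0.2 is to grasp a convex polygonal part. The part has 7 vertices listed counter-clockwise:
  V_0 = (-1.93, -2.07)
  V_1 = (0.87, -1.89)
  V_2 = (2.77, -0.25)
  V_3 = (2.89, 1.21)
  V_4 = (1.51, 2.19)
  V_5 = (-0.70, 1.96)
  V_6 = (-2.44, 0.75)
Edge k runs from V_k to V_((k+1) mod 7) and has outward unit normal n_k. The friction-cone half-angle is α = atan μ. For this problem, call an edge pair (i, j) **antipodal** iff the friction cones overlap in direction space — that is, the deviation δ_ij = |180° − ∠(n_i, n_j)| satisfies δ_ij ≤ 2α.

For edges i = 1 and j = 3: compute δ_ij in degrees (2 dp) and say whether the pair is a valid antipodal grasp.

α = atan 0.2 = 11.31°;  2α = 22.62°
edge 1: e_1 = (+1.90, +1.64);  n_1 = (+0.6534, -0.7570)
edge 3: e_3 = (-1.38, +0.98);  n_3 = (+0.5790, +0.8153)
∠(n_1, n_3) = 103.82°
δ = |180° − 103.82°| = 76.18°
76.18° > 2α = 22.62°  →  invalid

δ = 76.18°, invalid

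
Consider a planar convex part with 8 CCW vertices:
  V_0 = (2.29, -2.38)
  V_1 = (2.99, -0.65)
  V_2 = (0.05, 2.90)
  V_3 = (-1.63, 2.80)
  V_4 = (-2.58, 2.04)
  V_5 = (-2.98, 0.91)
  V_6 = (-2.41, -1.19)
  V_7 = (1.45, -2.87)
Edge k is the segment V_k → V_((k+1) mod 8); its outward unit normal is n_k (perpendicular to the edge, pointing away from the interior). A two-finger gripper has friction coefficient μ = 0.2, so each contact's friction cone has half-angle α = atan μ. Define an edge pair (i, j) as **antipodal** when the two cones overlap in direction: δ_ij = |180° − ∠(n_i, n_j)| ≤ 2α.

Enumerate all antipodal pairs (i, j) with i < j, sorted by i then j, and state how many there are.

count = 2; pairs: (0,4), (3,7)

α = atan 0.2 = 11.31°;  2α = 22.62°
n_0 = (+0.9270, -0.3751)
n_1 = (+0.7702, +0.6378)
n_2 = (-0.0594, +0.9982)
n_3 = (-0.6247, +0.7809)
n_4 = (-0.9427, +0.3337)
n_5 = (-0.9651, -0.2620)
n_6 = (-0.3991, -0.9169)
n_7 = (+0.5039, -0.8638)
  (0,1): δ = 118.34°  ·
  (0,2): δ = 64.56°  ·
  (0,3): δ = 29.31°  ·
  (0,4): δ = 2.54°  ✓
  (0,5): δ = 37.22°  ·
  (0,6): δ = 88.51°  ·
  (0,7): δ = 142.29°  ·
  (1,2): δ = 126.22°  ·
  (1,3): δ = 90.97°  ·
  (1,4): δ = 59.12°  ·
  (1,5): δ = 24.44°  ·
  (1,6): δ = 26.85°  ·
  (1,7): δ = 80.63°  ·
  (2,3): δ = 144.75°  ·
  (2,4): δ = 112.90°  ·
  (2,5): δ = 78.22°  ·
  (2,6): δ = 26.93°  ·
  (2,7): δ = 26.85°  ·
  (3,4): δ = 148.15°  ·
  (3,5): δ = 113.47°  ·
  (3,6): δ = 62.18°  ·
  (3,7): δ = 8.40°  ✓
  (4,5): δ = 145.32°  ·
  (4,6): δ = 94.03°  ·
  (4,7): δ = 40.25°  ·
  (5,6): δ = 128.71°  ·
  (5,7): δ = 74.93°  ·
  (6,7): δ = 126.22°  ·
antipodal pairs: 2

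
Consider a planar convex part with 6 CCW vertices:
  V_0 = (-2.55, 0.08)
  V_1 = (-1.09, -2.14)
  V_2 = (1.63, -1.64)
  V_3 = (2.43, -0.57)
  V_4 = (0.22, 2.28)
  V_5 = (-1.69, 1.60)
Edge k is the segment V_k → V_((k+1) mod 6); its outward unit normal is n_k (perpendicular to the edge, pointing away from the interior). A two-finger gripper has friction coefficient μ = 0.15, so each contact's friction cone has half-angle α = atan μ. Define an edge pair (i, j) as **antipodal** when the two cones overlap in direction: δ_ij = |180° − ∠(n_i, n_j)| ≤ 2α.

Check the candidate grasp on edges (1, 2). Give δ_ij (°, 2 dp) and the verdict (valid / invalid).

α = atan 0.15 = 8.53°;  2α = 17.06°
edge 1: e_1 = (+2.72, +0.50);  n_1 = (+0.1808, -0.9835)
edge 2: e_2 = (+0.80, +1.07);  n_2 = (+0.8009, -0.5988)
∠(n_1, n_2) = 42.80°
δ = |180° − 42.80°| = 137.20°
137.20° > 2α = 17.06°  →  invalid

δ = 137.20°, invalid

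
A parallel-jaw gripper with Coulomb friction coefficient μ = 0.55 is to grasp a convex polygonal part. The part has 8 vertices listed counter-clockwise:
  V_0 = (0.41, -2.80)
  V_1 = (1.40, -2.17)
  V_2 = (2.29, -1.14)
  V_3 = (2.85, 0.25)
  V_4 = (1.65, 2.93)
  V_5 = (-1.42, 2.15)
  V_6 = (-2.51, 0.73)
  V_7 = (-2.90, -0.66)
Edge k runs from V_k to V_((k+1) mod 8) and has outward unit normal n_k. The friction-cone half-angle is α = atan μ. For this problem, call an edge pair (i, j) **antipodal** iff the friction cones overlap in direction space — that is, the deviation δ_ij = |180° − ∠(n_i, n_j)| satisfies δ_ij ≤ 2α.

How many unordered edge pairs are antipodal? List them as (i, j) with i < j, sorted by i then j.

count = 12; pairs: (0,4), (0,5), (0,6), (1,4), (1,5), (1,6), (2,4), (2,5), (2,6), (3,6), (3,7), (4,7)

α = atan 0.55 = 28.81°;  2α = 57.62°
n_0 = (+0.5369, -0.8437)
n_1 = (+0.7567, -0.6538)
n_2 = (+0.9276, -0.3737)
n_3 = (+0.9127, +0.4087)
n_4 = (-0.2462, +0.9692)
n_5 = (-0.7932, +0.6089)
n_6 = (-0.9628, +0.2701)
n_7 = (-0.5429, -0.8398)
  (0,1): δ = 163.30°  ·
  (0,2): δ = 144.41°  ·
  (0,3): δ = 98.35°  ·
  (0,4): δ = 18.22°  ✓
  (0,5): δ = 20.02°  ✓
  (0,6): δ = 41.86°  ✓
  (0,7): δ = 114.65°  ·
  (1,2): δ = 161.11°  ·
  (1,3): δ = 115.05°  ·
  (1,4): δ = 34.91°  ✓
  (1,5): δ = 3.32°  ✓
  (1,6): δ = 25.16°  ✓
  (1,7): δ = 97.95°  ·
  (2,3): δ = 133.94°  ·
  (2,4): δ = 53.80°  ✓
  (2,5): δ = 15.57°  ✓
  (2,6): δ = 6.27°  ✓
  (2,7): δ = 79.06°  ·
  (3,4): δ = 99.87°  ·
  (3,5): δ = 61.63°  ·
  (3,6): δ = 39.79°  ✓
  (3,7): δ = 33.00°  ✓
  (4,5): δ = 141.77°  ·
  (4,6): δ = 119.93°  ·
  (4,7): δ = 47.14°  ✓
  (5,6): δ = 158.16°  ·
  (5,7): δ = 85.37°  ·
  (6,7): δ = 107.21°  ·
antipodal pairs: 12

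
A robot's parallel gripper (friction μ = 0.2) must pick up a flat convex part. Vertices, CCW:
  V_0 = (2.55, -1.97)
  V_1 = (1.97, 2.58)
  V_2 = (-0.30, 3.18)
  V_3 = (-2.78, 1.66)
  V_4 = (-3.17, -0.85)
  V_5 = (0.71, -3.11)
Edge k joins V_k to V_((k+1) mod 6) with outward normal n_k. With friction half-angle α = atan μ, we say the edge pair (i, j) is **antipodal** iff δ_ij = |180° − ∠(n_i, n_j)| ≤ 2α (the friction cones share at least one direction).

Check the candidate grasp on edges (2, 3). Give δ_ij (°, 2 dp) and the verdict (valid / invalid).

δ = 130.34°, invalid

α = atan 0.2 = 11.31°;  2α = 22.62°
edge 2: e_2 = (-2.48, -1.52);  n_2 = (-0.5226, +0.8526)
edge 3: e_3 = (-0.39, -2.51);  n_3 = (-0.9881, +0.1535)
∠(n_2, n_3) = 49.66°
δ = |180° − 49.66°| = 130.34°
130.34° > 2α = 22.62°  →  invalid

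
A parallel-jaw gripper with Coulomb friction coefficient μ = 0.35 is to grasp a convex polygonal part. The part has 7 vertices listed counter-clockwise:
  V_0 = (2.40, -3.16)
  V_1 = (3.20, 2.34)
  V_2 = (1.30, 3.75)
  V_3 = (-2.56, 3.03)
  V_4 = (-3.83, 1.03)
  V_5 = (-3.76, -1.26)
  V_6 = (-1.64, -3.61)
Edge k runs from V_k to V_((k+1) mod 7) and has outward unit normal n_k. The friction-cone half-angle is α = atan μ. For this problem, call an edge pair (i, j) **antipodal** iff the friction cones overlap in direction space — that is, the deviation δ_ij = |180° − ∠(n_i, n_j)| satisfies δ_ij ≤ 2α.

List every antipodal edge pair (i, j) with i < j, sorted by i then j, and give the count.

count = 4; pairs: (0,3), (0,4), (1,5), (2,6)

α = atan 0.35 = 19.29°;  2α = 38.58°
n_0 = (+0.9896, -0.1439)
n_1 = (+0.5959, +0.8030)
n_2 = (-0.1834, +0.9830)
n_3 = (-0.8442, +0.5361)
n_4 = (-0.9995, -0.0306)
n_5 = (-0.7425, -0.6698)
n_6 = (+0.1107, -0.9939)
  (0,1): δ = 118.30°  ·
  (0,2): δ = 71.16°  ·
  (0,3): δ = 24.14°  ✓
  (0,4): δ = 10.03°  ✓
  (0,5): δ = 50.33°  ·
  (0,6): δ = 104.63°  ·
  (1,2): δ = 132.85°  ·
  (1,3): δ = 85.84°  ·
  (1,4): δ = 51.67°  ·
  (1,5): δ = 11.37°  ✓
  (1,6): δ = 42.94°  ·
  (2,3): δ = 132.98°  ·
  (2,4): δ = 98.82°  ·
  (2,5): δ = 58.51°  ·
  (2,6): δ = 4.21°  ✓
  (3,4): δ = 145.83°  ·
  (3,5): δ = 105.53°  ·
  (3,6): δ = 51.23°  ·
  (4,5): δ = 139.70°  ·
  (4,6): δ = 85.40°  ·
  (5,6): δ = 125.70°  ·
antipodal pairs: 4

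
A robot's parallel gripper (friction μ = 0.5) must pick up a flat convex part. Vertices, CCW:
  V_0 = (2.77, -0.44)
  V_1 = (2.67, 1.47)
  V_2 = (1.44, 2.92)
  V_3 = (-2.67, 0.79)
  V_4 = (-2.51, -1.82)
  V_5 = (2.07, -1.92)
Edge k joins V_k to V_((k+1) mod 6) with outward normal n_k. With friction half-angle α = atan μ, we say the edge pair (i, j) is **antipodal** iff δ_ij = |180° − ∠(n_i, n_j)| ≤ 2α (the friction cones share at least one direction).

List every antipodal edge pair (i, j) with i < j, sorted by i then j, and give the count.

count = 6; pairs: (0,3), (1,3), (1,4), (2,4), (2,5), (3,5)

α = atan 0.5 = 26.57°;  2α = 53.13°
n_0 = (+0.9986, +0.0523)
n_1 = (+0.7626, +0.6469)
n_2 = (-0.4601, +0.8879)
n_3 = (-0.9981, -0.0612)
n_4 = (-0.0218, -0.9998)
n_5 = (+0.9040, -0.4276)
  (0,1): δ = 142.69°  ·
  (0,2): δ = 65.60°  ·
  (0,3): δ = 0.51°  ✓
  (0,4): δ = 85.75°  ·
  (0,5): δ = 151.69°  ·
  (1,2): δ = 102.91°  ·
  (1,3): δ = 36.80°  ✓
  (1,4): δ = 48.44°  ✓
  (1,5): δ = 114.38°  ·
  (2,3): δ = 113.89°  ·
  (2,4): δ = 28.65°  ✓
  (2,5): δ = 37.29°  ✓
  (3,4): δ = 94.76°  ·
  (3,5): δ = 28.82°  ✓
  (4,5): δ = 114.06°  ·
antipodal pairs: 6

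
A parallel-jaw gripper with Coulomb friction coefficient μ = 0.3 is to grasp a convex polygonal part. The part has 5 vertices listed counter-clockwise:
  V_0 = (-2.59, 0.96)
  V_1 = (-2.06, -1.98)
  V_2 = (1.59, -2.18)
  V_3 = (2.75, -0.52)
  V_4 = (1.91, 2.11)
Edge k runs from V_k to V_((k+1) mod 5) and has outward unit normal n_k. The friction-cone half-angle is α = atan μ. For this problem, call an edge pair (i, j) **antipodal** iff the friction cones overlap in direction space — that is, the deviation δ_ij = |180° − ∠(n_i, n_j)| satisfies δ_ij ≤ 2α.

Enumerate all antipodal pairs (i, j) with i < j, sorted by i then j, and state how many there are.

count = 2; pairs: (0,3), (1,4)

α = atan 0.3 = 16.70°;  2α = 33.40°
n_0 = (-0.9841, -0.1774)
n_1 = (-0.0547, -0.9985)
n_2 = (+0.8197, -0.5728)
n_3 = (+0.9526, +0.3042)
n_4 = (-0.2476, +0.9689)
  (0,1): δ = 103.36°  ·
  (0,2): δ = 45.16°  ·
  (0,3): δ = 7.49°  ✓
  (0,4): δ = 94.12°  ·
  (1,2): δ = 121.81°  ·
  (1,3): δ = 69.15°  ·
  (1,4): δ = 17.47°  ✓
  (2,3): δ = 127.34°  ·
  (2,4): δ = 40.72°  ·
  (3,4): δ = 93.38°  ·
antipodal pairs: 2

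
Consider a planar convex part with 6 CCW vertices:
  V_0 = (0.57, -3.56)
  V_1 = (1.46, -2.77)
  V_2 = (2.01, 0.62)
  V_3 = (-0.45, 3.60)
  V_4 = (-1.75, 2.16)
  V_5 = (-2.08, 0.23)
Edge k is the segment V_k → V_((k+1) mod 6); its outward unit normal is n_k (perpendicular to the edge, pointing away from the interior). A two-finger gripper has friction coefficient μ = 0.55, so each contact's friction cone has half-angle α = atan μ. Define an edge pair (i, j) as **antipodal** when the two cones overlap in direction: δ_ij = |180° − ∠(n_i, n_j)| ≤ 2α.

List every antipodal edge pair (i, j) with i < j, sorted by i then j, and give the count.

α = atan 0.55 = 28.81°;  2α = 57.62°
n_0 = (+0.6638, -0.7479)
n_1 = (+0.9871, -0.1601)
n_2 = (+0.7712, +0.6366)
n_3 = (-0.7423, +0.6701)
n_4 = (-0.9857, +0.1685)
n_5 = (-0.8195, -0.5730)
  (0,1): δ = 140.81°  ·
  (0,2): δ = 92.05°  ·
  (0,3): δ = 6.33°  ✓
  (0,4): δ = 38.70°  ✓
  (0,5): δ = 83.37°  ·
  (1,2): δ = 131.24°  ·
  (1,3): δ = 32.86°  ✓
  (1,4): δ = 0.49°  ✓
  (1,5): δ = 44.18°  ✓
  (2,3): δ = 81.61°  ·
  (2,4): δ = 49.24°  ✓
  (2,5): δ = 4.58°  ✓
  (3,4): δ = 147.63°  ·
  (3,5): δ = 102.96°  ·
  (4,5): δ = 135.34°  ·
antipodal pairs: 7

count = 7; pairs: (0,3), (0,4), (1,3), (1,4), (1,5), (2,4), (2,5)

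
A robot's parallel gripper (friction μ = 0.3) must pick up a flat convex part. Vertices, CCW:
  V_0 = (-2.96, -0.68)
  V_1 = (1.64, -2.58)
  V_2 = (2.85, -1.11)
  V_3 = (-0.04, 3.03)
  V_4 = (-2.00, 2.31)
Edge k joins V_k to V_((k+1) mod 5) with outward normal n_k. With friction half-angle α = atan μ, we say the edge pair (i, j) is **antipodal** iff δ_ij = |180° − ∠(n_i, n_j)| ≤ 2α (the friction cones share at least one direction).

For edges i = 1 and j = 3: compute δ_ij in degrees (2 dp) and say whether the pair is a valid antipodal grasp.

δ = 30.37°, valid

α = atan 0.3 = 16.70°;  2α = 33.40°
edge 1: e_1 = (+1.21, +1.47);  n_1 = (+0.7721, -0.6355)
edge 3: e_3 = (-1.96, -0.72);  n_3 = (-0.3448, +0.9387)
∠(n_1, n_3) = 149.63°
δ = |180° − 149.63°| = 30.37°
30.37° ≤ 2α = 33.40°  →  valid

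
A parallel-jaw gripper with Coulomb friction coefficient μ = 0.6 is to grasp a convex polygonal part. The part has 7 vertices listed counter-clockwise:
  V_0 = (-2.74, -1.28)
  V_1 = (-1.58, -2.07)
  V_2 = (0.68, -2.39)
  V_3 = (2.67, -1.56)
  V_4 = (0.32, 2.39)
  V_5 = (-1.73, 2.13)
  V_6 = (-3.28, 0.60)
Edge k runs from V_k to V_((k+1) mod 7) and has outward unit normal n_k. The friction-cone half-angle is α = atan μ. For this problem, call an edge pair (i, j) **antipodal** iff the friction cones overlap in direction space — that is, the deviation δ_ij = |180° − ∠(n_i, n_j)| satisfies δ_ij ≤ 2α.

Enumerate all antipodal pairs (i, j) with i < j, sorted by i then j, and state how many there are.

count = 8; pairs: (0,3), (0,4), (1,3), (1,4), (1,5), (2,4), (2,5), (3,6)

α = atan 0.6 = 30.96°;  2α = 61.93°
n_0 = (-0.5629, -0.8265)
n_1 = (-0.1402, -0.9901)
n_2 = (+0.3849, -0.9229)
n_3 = (+0.8594, +0.5113)
n_4 = (-0.1258, +0.9921)
n_5 = (-0.7025, +0.7117)
n_6 = (-0.9611, -0.2761)
  (0,1): δ = 153.80°  ·
  (0,2): δ = 123.10°  ·
  (0,3): δ = 24.99°  ✓
  (0,4): δ = 41.48°  ✓
  (0,5): δ = 78.88°  ·
  (0,6): δ = 140.28°  ·
  (1,2): δ = 149.30°  ·
  (1,3): δ = 51.19°  ✓
  (1,4): δ = 15.29°  ✓
  (1,5): δ = 52.69°  ✓
  (1,6): δ = 114.08°  ·
  (2,3): δ = 81.89°  ·
  (2,4): δ = 15.41°  ✓
  (2,5): δ = 21.99°  ✓
  (2,6): δ = 83.39°  ·
  (3,4): δ = 113.52°  ·
  (3,5): δ = 76.12°  ·
  (3,6): δ = 14.72°  ✓
  (4,5): δ = 142.60°  ·
  (4,6): δ = 81.20°  ·
  (5,6): δ = 118.60°  ·
antipodal pairs: 8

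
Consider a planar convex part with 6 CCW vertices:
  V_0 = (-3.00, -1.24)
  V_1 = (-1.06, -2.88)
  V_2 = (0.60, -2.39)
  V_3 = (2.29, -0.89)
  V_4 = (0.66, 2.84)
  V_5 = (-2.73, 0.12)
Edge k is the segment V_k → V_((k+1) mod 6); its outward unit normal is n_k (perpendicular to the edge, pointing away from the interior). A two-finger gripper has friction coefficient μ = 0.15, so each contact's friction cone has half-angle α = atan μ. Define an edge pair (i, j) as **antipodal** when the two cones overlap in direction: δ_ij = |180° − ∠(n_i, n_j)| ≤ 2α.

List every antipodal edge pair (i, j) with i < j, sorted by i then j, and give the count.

α = atan 0.15 = 8.53°;  2α = 17.06°
n_0 = (-0.6456, -0.7637)
n_1 = (+0.2831, -0.9591)
n_2 = (+0.6638, -0.7479)
n_3 = (+0.9163, +0.4004)
n_4 = (-0.6258, +0.7800)
n_5 = (-0.9809, +0.1947)
  (0,1): δ = 123.34°  ·
  (0,2): δ = 98.20°  ·
  (0,3): δ = 26.18°  ·
  (0,4): δ = 78.95°  ·
  (0,5): δ = 118.98°  ·
  (1,2): δ = 154.85°  ·
  (1,3): δ = 82.84°  ·
  (1,4): δ = 22.30°  ·
  (1,5): δ = 62.33°  ·
  (2,3): δ = 107.99°  ·
  (2,4): δ = 2.85°  ✓
  (2,5): δ = 37.18°  ·
  (3,4): δ = 74.86°  ·
  (3,5): δ = 34.83°  ·
  (4,5): δ = 139.97°  ·
antipodal pairs: 1

count = 1; pairs: (2,4)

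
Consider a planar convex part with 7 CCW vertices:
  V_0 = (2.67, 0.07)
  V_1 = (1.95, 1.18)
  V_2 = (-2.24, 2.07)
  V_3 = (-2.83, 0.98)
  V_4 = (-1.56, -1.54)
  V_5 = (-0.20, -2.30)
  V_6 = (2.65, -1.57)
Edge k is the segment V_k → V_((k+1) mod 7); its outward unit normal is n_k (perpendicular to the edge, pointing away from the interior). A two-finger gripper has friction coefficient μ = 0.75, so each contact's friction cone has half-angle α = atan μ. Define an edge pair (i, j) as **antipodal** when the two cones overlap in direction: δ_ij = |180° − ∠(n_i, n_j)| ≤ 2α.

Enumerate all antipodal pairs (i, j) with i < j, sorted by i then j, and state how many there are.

count = 11; pairs: (0,2), (0,3), (0,4), (0,5), (1,3), (1,4), (1,5), (2,5), (2,6), (3,6), (4,6)

α = atan 0.75 = 36.87°;  2α = 73.74°
n_0 = (+0.8390, +0.5442)
n_1 = (+0.2078, +0.9782)
n_2 = (-0.8794, +0.4760)
n_3 = (-0.8930, -0.4500)
n_4 = (-0.4878, -0.8729)
n_5 = (+0.2481, -0.9687)
n_6 = (+0.9999, -0.0122)
  (0,1): δ = 134.96°  ·
  (0,2): δ = 61.40°  ✓
  (0,3): δ = 6.22°  ✓
  (0,4): δ = 27.83°  ✓
  (0,5): δ = 71.40°  ✓
  (0,6): δ = 146.33°  ·
  (1,2): δ = 106.43°  ·
  (1,3): δ = 51.26°  ✓
  (1,4): δ = 17.21°  ✓
  (1,5): δ = 26.36°  ✓
  (1,6): δ = 101.29°  ·
  (2,3): δ = 124.83°  ·
  (2,4): δ = 90.77°  ·
  (2,5): δ = 47.21°  ✓
  (2,6): δ = 27.73°  ✓
  (3,4): δ = 145.94°  ·
  (3,5): δ = 102.38°  ·
  (3,6): δ = 27.45°  ✓
  (4,5): δ = 136.44°  ·
  (4,6): δ = 61.50°  ✓
  (5,6): δ = 105.07°  ·
antipodal pairs: 11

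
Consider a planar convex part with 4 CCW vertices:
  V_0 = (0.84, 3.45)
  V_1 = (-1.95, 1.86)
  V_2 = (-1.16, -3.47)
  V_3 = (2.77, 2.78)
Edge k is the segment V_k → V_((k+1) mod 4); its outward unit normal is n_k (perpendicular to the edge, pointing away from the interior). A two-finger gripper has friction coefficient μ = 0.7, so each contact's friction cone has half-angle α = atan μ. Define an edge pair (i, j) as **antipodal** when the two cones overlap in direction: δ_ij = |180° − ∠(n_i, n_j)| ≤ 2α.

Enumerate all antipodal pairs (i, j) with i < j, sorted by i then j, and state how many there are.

α = atan 0.7 = 34.99°;  2α = 69.98°
n_0 = (-0.4951, +0.8688)
n_1 = (-0.9892, -0.1466)
n_2 = (+0.8465, -0.5323)
n_3 = (+0.3280, +0.9447)
  (0,1): δ = 111.25°  ·
  (0,2): δ = 28.16°  ✓
  (0,3): δ = 131.18°  ·
  (1,2): δ = 40.59°  ✓
  (1,3): δ = 62.42°  ✓
  (2,3): δ = 76.98°  ·
antipodal pairs: 3

count = 3; pairs: (0,2), (1,2), (1,3)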